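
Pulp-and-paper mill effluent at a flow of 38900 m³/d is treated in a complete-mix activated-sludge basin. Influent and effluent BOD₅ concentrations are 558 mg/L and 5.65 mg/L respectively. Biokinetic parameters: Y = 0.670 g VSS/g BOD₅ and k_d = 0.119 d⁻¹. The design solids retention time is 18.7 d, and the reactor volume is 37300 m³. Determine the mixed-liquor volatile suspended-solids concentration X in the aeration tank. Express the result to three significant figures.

X ≈ 2240 mg/L

X = Y·Q·ΔS·θ_c / [V·(1 + k_d θ_c)] = 0.670 × 38900 × (558 − 5.65) × 18.7 / [37300 × (1 + 0.119 × 18.7)] = 2238 mg/L.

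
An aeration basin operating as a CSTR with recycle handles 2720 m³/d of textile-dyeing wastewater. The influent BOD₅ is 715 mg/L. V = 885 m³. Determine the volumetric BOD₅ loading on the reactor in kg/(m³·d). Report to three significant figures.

L_v ≈ 2.20 kg BOD₅/(m³·d)

Volumetric loading L_v = Q·S₀ / V = 2720 × 715 g/m³ / 885.0 m³ = 2198 g/(m³·d) = 2.198 kg BOD₅/(m³·d).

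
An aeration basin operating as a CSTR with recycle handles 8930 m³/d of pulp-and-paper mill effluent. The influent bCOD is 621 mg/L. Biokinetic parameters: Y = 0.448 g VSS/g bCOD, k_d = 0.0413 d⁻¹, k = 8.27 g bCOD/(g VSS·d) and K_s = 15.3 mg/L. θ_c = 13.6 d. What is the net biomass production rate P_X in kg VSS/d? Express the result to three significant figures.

P_X ≈ 1590 kg VSS/d

For a completely mixed reactor with recycle the Lawrence–McCarty relation gives S = K_s·(1 + k_d·θ_c) / [θ_c·(Y·k − k_d) − 1] = 15.3 × (1 + 0.0413 × 13.6) / [13.6 × (0.448 × 8.27 − 0.0413) − 1] = 23.89 / 48.83 = 0.4894 mg/L.
The observed yield is Y_obs = Y/(1 + k_d·θ_c) = 0.448 / (1 + 0.0413 × 13.6) = 0.448 / 1.562 = 0.2869 g VSS per g bCOD removed.
Substrate removed = Q·(S₀ − S) = 8930 m³/d × (621 − 0.489) g/m³ = 5.54×10^6 g/d = 5541 kg/d.
Biomass produced: P_X = Y_obs·Q·ΔS = 0.2869 × 5541 ≈ 1590 kg VSS/d.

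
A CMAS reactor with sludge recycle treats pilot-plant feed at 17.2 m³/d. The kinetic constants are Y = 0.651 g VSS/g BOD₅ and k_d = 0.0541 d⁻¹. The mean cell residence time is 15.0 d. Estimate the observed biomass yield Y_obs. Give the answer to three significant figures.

Y_obs ≈ 0.359 g VSS/g BOD₅

The observed yield is Y_obs = Y/(1 + k_d·θ_c) = 0.651 / (1 + 0.0541 × 15.0) = 0.651 / 1.812 = 0.3594 g VSS per g BOD₅ removed.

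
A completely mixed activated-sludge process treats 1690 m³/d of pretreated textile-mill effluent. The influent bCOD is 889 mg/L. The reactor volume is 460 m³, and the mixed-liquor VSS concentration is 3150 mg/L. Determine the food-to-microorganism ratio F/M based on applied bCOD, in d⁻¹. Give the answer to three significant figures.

F/M ≈ 1.04 d⁻¹

Food-to-microorganism ratio F/M = Q S₀ / (V X) = 1690 × 889 / (460.0 × 3150) = 1.037 d⁻¹.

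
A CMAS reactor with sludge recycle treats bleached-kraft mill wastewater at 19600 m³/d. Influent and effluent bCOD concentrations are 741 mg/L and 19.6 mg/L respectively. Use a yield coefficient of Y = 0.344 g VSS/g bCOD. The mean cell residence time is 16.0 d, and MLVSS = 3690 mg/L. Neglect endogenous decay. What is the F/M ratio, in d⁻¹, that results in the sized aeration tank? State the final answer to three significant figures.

Biomass mass balance (decay neglected): V·X = Y·Q·(S₀ − S)·θ_c, so V = 0.344 × 19600 × (741 − 19.6) × 16.0 / 3690 = 21090 m³.
Food-to-microorganism ratio F/M = Q S₀ / (V X) = 19600 × 741 / (21090 × 3690) = 0.1866 d⁻¹.

F/M ≈ 0.187 d⁻¹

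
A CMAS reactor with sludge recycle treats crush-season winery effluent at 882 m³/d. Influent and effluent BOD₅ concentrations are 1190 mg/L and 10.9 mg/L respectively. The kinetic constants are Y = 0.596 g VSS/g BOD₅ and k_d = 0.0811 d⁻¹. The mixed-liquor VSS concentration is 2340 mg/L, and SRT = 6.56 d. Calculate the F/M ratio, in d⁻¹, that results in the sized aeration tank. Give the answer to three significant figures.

From the SRT design equation V = Y Q (S₀−S) θ_c / [X (1 + k_d θ_c)] = 0.596 × 882 × (1190 − 10.9) × 6.56 / [2340 × (1 + 0.0811 × 6.56)] = 4.07×10^6 / 3585 = 1134 m³.
F/M = applied load / biomass = Q·S₀/(V·X) = 882 × 1190 / (1134 × 2340) = 0.3955 d⁻¹.

F/M ≈ 0.395 d⁻¹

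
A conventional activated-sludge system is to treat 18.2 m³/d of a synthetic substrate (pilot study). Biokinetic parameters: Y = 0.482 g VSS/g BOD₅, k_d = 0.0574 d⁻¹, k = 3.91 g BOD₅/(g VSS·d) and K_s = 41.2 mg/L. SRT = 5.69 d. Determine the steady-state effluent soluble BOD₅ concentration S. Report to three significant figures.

From the Monod/SRT balance for a CMAS, S = K_s·(1+k_d θ_c)/[θ_c·(Y k − k_d) − 1] = 41.2 × (1 + 0.0574 × 5.69) / [5.69 × (0.482 × 3.91 − 0.0574) − 1] = 54.66 / 9.397 = 5.816 mg/L.

S ≈ 5.82 mg/L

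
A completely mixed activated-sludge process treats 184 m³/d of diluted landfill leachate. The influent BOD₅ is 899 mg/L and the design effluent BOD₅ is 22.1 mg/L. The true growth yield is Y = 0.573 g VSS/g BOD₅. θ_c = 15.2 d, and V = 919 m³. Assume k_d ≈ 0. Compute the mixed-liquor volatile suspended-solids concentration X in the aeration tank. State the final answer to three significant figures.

X ≈ 1530 mg/L

X = Y·Q·ΔS·θ_c / V = 0.573 × 184 × (899 − 22.1) × 15.2 / 919 = 1529 mg/L.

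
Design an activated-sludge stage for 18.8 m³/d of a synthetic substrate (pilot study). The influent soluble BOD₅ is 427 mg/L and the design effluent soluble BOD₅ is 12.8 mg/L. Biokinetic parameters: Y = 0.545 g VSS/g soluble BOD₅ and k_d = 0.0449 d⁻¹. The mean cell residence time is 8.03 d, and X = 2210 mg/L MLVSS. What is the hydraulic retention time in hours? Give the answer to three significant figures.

Steady-state biomass mass balance: V·X·(1 + k_d·θ_c) = Y·Q·(S₀ − S)·θ_c, so V = 0.545 × 18.8 × (427 − 12.8) × 8.03 / [2210 × (1 + 0.0449 × 8.03)] = 3.41×10^4 / 3007 = 11.33 m³.
τ = V/Q = 11.33/18.8 = 0.6029 d, or 14.47 h.

τ ≈ 14.5 h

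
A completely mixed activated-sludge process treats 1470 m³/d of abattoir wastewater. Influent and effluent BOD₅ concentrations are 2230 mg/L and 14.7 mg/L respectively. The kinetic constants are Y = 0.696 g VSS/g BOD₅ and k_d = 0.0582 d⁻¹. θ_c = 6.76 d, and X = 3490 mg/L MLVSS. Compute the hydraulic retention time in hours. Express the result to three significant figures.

τ ≈ 51.4 h

Steady-state biomass mass balance: V·X·(1 + k_d·θ_c) = Y·Q·(S₀ − S)·θ_c, so V = 0.696 × 1470 × (2230 − 14.7) × 6.76 / [3490 × (1 + 0.0582 × 6.76)] = 1.53×10^7 / 4863 = 3151 m³.
HRT = V/Q = 3151 m³ / 1470 m³·d⁻¹ = 2.143 d × 24 = 51.44 h.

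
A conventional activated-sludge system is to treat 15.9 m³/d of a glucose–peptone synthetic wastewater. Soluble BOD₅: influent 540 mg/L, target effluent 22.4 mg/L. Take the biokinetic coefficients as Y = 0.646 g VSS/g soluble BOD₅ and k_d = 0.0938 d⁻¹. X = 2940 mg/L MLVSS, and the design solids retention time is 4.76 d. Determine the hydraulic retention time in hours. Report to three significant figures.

τ ≈ 8.98 h

Steady-state biomass mass balance: V·X·(1 + k_d·θ_c) = Y·Q·(S₀ − S)·θ_c, so V = 0.646 × 15.9 × (540 − 22.4) × 4.76 / [2940 × (1 + 0.0938 × 4.76)] = 2.53×10^4 / 4253 = 5.951 m³.
Hydraulic retention time τ = V/Q = 5.951 / 15.9 = 0.3743 d = 8.982 h.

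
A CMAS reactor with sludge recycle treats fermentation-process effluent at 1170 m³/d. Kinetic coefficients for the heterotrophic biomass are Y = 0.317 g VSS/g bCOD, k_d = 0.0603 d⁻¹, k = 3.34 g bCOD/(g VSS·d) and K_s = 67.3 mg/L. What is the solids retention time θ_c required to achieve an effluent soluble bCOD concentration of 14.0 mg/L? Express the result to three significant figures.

θ_c ≈ 8.20 d

From 1/θ_c = Y·k·S/(K_s + S) − k_d: Y·k·S/(K_s+S) = 0.317 × 3.34 × 14.0 / (67.3 + 14.0) = 0.1823 d⁻¹.
1/θ_c = 0.1823 − 0.0603 = 0.1220 d⁻¹, so θ_c = 8.195 d.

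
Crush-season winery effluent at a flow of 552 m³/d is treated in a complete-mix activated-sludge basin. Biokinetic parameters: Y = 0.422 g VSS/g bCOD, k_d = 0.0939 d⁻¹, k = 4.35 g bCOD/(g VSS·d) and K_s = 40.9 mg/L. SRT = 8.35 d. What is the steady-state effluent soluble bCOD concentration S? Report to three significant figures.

Effluent substrate depends only on kinetics and SRT: S = K_s(1 + k_d θ_c) / [θ_c(Yk − k_d) − 1] = 40.9 × (1 + 0.0939 × 8.35) / [8.35 × (0.422 × 4.35 − 0.0939) − 1] = 72.97 / 13.54 = 5.387 mg/L.

S ≈ 5.39 mg/L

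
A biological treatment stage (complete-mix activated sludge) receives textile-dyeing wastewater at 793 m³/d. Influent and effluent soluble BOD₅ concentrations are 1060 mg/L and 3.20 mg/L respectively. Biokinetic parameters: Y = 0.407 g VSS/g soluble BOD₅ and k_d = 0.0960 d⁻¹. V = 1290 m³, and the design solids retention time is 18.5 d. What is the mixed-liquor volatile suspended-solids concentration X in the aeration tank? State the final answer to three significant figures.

X ≈ 1760 mg/L

X = Y·Q·ΔS·θ_c / [V·(1 + k_d θ_c)] = 0.407 × 793 × (1060 − 3.20) × 18.5 / [1290 × (1 + 0.0960 × 18.5)] = 1762 mg/L.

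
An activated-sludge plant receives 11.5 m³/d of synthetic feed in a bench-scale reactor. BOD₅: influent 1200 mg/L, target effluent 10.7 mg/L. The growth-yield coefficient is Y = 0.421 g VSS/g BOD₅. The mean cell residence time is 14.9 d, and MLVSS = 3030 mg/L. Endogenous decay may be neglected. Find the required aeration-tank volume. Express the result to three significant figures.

With k_d = 0 the design equation reduces to V = Y Q (S₀−S) θ_c / X = 0.421 × 11.5 × (1200 − 10.7) × 14.9 / 3030 = 28.31 m³.

V ≈ 28.3 m³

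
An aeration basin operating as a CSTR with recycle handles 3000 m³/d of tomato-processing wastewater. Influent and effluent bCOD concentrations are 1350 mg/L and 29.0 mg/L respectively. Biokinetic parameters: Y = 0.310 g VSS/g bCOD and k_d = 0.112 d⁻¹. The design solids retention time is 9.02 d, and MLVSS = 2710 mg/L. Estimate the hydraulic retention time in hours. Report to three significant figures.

Rearranging the biomass balance for a CMAS with decay, V = Y·Q·ΔS·θ_c / [X·(1+k_d θ_c)] = 0.310 × 3000 × (1350 − 29.0) × 9.02 / [2710 × (1 + 0.112 × 9.02)] = 1.11×10^7 / 5448 = 2034 m³.
HRT = V/Q = 2034 m³ / 3000 m³·d⁻¹ = 0.6780 d × 24 = 16.27 h.

τ ≈ 16.3 h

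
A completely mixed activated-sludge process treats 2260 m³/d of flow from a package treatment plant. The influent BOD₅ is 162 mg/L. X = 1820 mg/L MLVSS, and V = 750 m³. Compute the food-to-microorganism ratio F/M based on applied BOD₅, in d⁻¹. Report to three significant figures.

F/M = Q·S₀ / (V·X) = 2260 × 162 / (750.0 × 1820) = 0.2682 g BOD₅·(g VSS·d)⁻¹.

F/M ≈ 0.268 d⁻¹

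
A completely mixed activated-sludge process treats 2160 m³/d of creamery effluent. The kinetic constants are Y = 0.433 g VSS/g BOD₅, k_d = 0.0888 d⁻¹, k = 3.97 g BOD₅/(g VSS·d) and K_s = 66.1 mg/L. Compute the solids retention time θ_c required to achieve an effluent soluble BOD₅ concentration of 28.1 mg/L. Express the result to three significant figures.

Specific growth rate at S = 28.1 mg/L: μ = YkS/(K_s+S) = 0.433·3.97·28.1/(66.1+28.1) = 0.5128 d⁻¹.
1/θ_c = 0.5128 − 0.0888 = 0.4240 d⁻¹, so θ_c = 2.359 d.

θ_c ≈ 2.36 d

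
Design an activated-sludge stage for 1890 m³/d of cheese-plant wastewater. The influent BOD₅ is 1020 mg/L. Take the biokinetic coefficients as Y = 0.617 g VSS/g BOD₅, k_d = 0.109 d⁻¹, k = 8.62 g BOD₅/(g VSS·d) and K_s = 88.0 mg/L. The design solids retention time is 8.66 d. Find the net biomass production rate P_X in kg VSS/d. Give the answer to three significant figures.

For a completely mixed reactor with recycle the Lawrence–McCarty relation gives S = K_s·(1 + k_d·θ_c) / [θ_c·(Y·k − k_d) − 1] = 88.0 × (1 + 0.109 × 8.66) / [8.66 × (0.617 × 8.62 − 0.109) − 1] = 171.1 / 44.11 = 3.878 mg/L.
Y_obs = Y / (1 + k_d θ_c) = 0.617 / (1 + 0.109 × 8.66) = 0.617 / 1.944 = 0.3174.
ΔS = 1020 − 3.88 = 1016 mg/L, so the substrate removal rate is 1890 × 1016/1000 = 1920 kg BOD₅/d.
Biomass produced: P_X = Y_obs·Q·ΔS = 0.3174 × 1920 ≈ 609.5 kg VSS/d.

P_X ≈ 610 kg VSS/d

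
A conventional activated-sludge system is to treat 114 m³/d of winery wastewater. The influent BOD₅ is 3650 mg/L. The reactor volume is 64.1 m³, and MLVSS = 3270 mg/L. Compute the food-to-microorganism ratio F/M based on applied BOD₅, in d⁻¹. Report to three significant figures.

F/M = Q·S₀ / (V·X) = 114 × 3650 / (64.10 × 3270) = 1.985 g BOD₅·(g VSS·d)⁻¹.

F/M ≈ 1.99 d⁻¹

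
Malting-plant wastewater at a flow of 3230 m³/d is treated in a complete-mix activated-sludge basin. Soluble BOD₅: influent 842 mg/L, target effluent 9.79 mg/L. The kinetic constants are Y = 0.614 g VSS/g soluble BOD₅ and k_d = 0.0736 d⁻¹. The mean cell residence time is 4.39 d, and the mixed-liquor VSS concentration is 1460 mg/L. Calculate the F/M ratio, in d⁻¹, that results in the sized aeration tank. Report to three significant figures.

F/M ≈ 0.497 d⁻¹

Rearranging the biomass balance for a CMAS with decay, V = Y·Q·ΔS·θ_c / [X·(1+k_d θ_c)] = 0.614 × 3230 × (842 − 9.79) × 4.39 / [1460 × (1 + 0.0736 × 4.39)] = 7.25×10^6 / 1932 = 3751 m³.
F/M = Q·S₀ / (V·X) = 3230 × 842 / (3751 × 1460) = 0.4966 g soluble BOD₅·(g VSS·d)⁻¹.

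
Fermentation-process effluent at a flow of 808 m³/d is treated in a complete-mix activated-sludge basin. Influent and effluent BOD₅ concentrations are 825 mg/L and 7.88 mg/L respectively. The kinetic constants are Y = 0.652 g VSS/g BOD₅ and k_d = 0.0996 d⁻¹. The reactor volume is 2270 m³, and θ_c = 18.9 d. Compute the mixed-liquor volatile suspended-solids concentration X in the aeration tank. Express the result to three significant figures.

X ≈ 1240 mg/L

From V·X·(1 + k_d·θ_c) = Y·Q·(S₀ − S)·θ_c: X = 0.652 × 808 × (825 − 7.88) × 18.9 / [2270 × (1 + 0.0996 × 18.9)] = 1243 mg/L.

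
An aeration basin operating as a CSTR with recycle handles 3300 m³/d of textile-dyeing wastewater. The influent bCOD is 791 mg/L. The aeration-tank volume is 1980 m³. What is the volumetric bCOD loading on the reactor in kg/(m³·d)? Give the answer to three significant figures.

Applied bCOD load per unit volume = Q·S₀/V = (3300 × 791/1000)/1980 = 1.318 kg bCOD·m⁻³·d⁻¹.

L_v ≈ 1.32 kg bCOD/(m³·d)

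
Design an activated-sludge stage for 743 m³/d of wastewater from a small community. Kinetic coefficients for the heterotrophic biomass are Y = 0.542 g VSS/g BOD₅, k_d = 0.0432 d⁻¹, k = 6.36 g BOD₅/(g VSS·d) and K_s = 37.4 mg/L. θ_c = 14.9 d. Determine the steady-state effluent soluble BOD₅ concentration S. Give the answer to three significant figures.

For a completely mixed reactor with recycle the Lawrence–McCarty relation gives S = K_s·(1 + k_d·θ_c) / [θ_c·(Y·k − k_d) − 1] = 37.4 × (1 + 0.0432 × 14.9) / [14.9 × (0.542 × 6.36 − 0.0432) − 1] = 61.47 / 49.72 = 1.236 mg/L.

S ≈ 1.24 mg/L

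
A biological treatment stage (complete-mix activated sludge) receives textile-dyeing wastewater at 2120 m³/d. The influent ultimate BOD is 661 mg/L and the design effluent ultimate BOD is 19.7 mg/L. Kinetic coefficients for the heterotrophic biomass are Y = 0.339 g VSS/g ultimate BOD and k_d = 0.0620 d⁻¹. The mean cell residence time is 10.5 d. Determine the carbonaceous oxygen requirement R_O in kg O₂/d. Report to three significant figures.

R_O ≈ 963 kg O₂/d

Observed yield with endogenous decay: Y_obs = Y / (1 + k_d·θ_c) = 0.339 / (1 + 0.0620 × 10.5) = 0.339 / 1.651 = 0.2053 g VSS/g ultimate BOD.
Mass of ultimate BOD removed per day: Q(S₀ − S) = 2120 × 641.3 g/m³ = 1360 kg/d.
P_X = Y_obs·Q·(S₀ − S) = 0.2053 × 1360 = 279.2 kg VSS/d.
Carbonaceous O₂ demand = substrate oxidised − cell-mass equivalent = 1360 − 1.42 × 279.2 = 963.2 kg O₂/d.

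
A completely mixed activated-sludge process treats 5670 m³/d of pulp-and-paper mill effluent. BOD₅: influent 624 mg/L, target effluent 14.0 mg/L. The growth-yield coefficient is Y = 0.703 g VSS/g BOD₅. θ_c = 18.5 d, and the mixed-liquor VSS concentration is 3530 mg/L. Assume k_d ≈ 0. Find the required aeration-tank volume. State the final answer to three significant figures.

With k_d = 0 the design equation reduces to V = Y Q (S₀−S) θ_c / X = 0.703 × 5670 × (624 − 14.0) × 18.5 / 3530 = 12743 m³.

V ≈ 12700 m³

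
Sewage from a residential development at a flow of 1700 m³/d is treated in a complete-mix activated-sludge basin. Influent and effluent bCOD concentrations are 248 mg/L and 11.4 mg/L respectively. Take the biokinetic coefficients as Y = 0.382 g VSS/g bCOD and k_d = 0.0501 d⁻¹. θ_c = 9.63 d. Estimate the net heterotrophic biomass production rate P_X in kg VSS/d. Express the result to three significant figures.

P_X ≈ 104 kg VSS/d

Observed yield with endogenous decay: Y_obs = Y / (1 + k_d·θ_c) = 0.382 / (1 + 0.0501 × 9.63) = 0.382 / 1.482 = 0.2577 g VSS/g bCOD.
Mass of bCOD removed per day: Q(S₀ − S) = 1700 × 236.6 g/m³ = 402.2 kg/d.
Net biomass production P_X = Y_obs × Q·(S₀ − S) = 0.2577 × 402.2 = 103.6 kg VSS/d.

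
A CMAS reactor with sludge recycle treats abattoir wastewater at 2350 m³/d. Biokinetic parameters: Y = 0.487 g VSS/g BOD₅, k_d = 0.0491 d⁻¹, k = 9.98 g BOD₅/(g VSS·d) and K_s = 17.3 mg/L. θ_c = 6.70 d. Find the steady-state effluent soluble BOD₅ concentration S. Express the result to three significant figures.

S ≈ 0.736 mg/L

From the Monod/SRT balance for a CMAS, S = K_s·(1+k_d θ_c)/[θ_c·(Y k − k_d) − 1] = 17.3 × (1 + 0.0491 × 6.70) / [6.70 × (0.487 × 9.98 − 0.0491) − 1] = 22.99 / 31.23 = 0.7361 mg/L.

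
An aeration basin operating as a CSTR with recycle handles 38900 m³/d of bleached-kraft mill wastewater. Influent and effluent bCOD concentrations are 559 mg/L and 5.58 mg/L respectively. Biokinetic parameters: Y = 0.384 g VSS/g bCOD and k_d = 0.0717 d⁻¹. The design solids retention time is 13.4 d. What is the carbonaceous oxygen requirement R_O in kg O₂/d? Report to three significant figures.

R_O ≈ 15500 kg O₂/d

Observed yield with endogenous decay: Y_obs = Y / (1 + k_d·θ_c) = 0.384 / (1 + 0.0717 × 13.4) = 0.384 / 1.961 = 0.1958 g VSS/g bCOD.
ΔS = 559 − 5.58 = 553.4 mg/L, so the substrate removal rate is 38900 × 553.4/1000 = 21528 kg bCOD/d.
P_X = Y_obs·Q·(S₀ − S) = 0.1958 × 21528 = 4216 kg VSS/d.
R_O = Q·(S₀ − S) − 1.42·P_X = 21528 − 1.42 × 4216 = 15541 kg O₂/d.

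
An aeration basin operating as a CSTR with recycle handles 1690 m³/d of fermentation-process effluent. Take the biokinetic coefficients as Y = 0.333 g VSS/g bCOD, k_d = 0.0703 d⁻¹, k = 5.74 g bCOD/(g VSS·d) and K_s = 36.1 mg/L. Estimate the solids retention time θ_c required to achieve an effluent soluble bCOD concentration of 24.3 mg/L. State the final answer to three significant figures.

θ_c ≈ 1.43 d

Specific growth rate at S = 24.3 mg/L: μ = YkS/(K_s+S) = 0.333·5.74·24.3/(36.1+24.3) = 0.7690 d⁻¹.
1/θ_c = 0.7690 − 0.0703 = 0.6987 d⁻¹, so θ_c = 1.431 d.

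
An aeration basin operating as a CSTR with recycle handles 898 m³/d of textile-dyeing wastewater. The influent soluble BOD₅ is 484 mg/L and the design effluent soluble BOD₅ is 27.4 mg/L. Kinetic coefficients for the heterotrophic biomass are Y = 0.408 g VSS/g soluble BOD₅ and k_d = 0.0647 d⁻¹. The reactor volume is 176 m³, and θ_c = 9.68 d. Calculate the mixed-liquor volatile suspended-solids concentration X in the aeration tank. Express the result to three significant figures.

X ≈ 5660 mg/L

From V·X·(1 + k_d·θ_c) = Y·Q·(S₀ − S)·θ_c: X = 0.408 × 898 × (484 − 27.4) × 9.68 / [176 × (1 + 0.0647 × 9.68)] = 5658 mg/L.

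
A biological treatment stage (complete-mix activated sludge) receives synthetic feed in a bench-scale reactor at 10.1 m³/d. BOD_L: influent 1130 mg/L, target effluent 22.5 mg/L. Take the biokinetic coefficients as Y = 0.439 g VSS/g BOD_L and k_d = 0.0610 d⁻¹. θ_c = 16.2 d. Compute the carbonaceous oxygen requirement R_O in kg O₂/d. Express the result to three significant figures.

Y_obs = Y / (1 + k_d θ_c) = 0.439 / (1 + 0.0610 × 16.2) = 0.439 / 1.988 = 0.2208.
Mass of BOD_L removed per day: Q(S₀ − S) = 10.1 × 1108 g/m³ = 11.19 kg/d.
Biomass synthesised: P_X = Y_obs × 11.19 = 2.470 kg VSS/d.
R_O = Q·ΔS − 1.42 P_X = 11.19 − 3.507 = 7.679 kg O₂/d.

R_O ≈ 7.68 kg O₂/d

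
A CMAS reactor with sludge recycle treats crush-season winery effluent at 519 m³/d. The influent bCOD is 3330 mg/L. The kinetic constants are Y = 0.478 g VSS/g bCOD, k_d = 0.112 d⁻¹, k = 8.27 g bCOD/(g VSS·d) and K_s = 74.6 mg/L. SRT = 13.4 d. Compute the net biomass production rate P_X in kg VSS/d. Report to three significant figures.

For a completely mixed reactor with recycle the Lawrence–McCarty relation gives S = K_s·(1 + k_d·θ_c) / [θ_c·(Y·k − k_d) − 1] = 74.6 × (1 + 0.112 × 13.4) / [13.4 × (0.478 × 8.27 − 0.112) − 1] = 186.6 / 50.47 = 3.696 mg/L.
Correct the yield for decay: Y_obs = Y/(1 + k_d θ_c) = 0.478 / (1 + 0.112 × 13.4) = 0.478 / 2.501 = 0.1911.
Substrate removed = Q·(S₀ − S) = 519 m³/d × (3330 − 3.70) g/m³ = 1.73×10^6 g/d = 1726 kg/d.
P_X = Y_obs · Q(S₀ − S) = 0.1911 × 1726 = 330.0 kg VSS/d.

P_X ≈ 330 kg VSS/d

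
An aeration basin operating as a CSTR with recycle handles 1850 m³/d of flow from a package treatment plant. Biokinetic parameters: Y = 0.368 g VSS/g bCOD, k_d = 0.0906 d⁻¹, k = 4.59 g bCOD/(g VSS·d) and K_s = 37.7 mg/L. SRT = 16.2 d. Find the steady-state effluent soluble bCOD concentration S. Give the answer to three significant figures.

S ≈ 3.74 mg/L

For a completely mixed reactor with recycle the Lawrence–McCarty relation gives S = K_s·(1 + k_d·θ_c) / [θ_c·(Y·k − k_d) − 1] = 37.7 × (1 + 0.0906 × 16.2) / [16.2 × (0.368 × 4.59 − 0.0906) − 1] = 93.03 / 24.90 = 3.737 mg/L.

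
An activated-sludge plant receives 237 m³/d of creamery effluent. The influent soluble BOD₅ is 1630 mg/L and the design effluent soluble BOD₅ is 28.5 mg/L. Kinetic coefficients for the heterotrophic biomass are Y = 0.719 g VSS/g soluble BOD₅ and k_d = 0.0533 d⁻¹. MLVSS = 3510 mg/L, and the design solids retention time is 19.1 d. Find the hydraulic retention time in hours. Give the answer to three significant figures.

From the SRT design equation V = Y Q (S₀−S) θ_c / [X (1 + k_d θ_c)] = 0.719 × 237 × (1630 − 28.5) × 19.1 / [3510 × (1 + 0.0533 × 19.1)] = 5.21×10^6 / 7083 = 735.9 m³.
Hydraulic retention time τ = V/Q = 735.9 / 237 = 3.105 d = 74.52 h.

τ ≈ 74.5 h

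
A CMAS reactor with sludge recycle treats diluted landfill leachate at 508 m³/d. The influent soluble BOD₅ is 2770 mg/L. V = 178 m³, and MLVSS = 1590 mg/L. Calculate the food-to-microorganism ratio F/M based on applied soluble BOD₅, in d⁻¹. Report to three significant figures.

F/M ≈ 4.97 d⁻¹

F/M = Q·S₀ / (V·X) = 508 × 2770 / (178.0 × 1590) = 4.972 g soluble BOD₅·(g VSS·d)⁻¹.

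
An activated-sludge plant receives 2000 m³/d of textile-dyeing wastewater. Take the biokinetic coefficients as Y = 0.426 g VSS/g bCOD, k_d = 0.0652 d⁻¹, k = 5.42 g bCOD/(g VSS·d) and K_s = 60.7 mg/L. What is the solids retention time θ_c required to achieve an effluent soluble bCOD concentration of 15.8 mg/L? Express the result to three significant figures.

θ_c ≈ 2.43 d

At the target effluent, Y k S/(K_s+S) = 0.426×5.42×15.8/76.50 = 0.4769 d⁻¹.
θ_c = 1/(μ − k_d) = 1/(0.4769 − 0.0652) = 1/0.4117 = 2.429 d.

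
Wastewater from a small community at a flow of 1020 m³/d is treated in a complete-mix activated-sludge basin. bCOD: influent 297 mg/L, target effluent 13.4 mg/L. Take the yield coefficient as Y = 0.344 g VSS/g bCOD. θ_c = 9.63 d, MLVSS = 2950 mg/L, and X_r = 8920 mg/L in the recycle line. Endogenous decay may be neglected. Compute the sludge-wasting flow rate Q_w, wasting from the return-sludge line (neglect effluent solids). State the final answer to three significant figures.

Q_w ≈ 11.2 m³/d

With k_d = 0 the design equation reduces to V = Y Q (S₀−S) θ_c / X = 0.344 × 1020 × (297 − 13.4) × 9.63 / 2950 = 324.8 m³.
Wasting from the return line (neglecting effluent solids): Q_w = V·X / (θ_c·X_r) = 324.8 × 2950 / (9.63 × 8920) = 11.16 m³/d.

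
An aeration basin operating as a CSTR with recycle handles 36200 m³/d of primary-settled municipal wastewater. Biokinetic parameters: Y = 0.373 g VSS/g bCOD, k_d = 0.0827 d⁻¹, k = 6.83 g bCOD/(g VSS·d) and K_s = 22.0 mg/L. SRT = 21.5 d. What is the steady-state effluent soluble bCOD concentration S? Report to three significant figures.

S ≈ 1.18 mg/L

From the Monod/SRT balance for a CMAS, S = K_s·(1+k_d θ_c)/[θ_c·(Y k − k_d) − 1] = 22.0 × (1 + 0.0827 × 21.5) / [21.5 × (0.373 × 6.83 − 0.0827) − 1] = 61.12 / 52.00 = 1.175 mg/L.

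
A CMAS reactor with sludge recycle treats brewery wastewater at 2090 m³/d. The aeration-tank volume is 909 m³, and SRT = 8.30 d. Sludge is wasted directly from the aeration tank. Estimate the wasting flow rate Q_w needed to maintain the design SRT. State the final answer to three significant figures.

With mixed-liquor wasting, θ_c = V/Q_w, so Q_w = V/θ_c = 909.0/8.30 = 109.5 m³/d.

Q_w ≈ 110 m³/d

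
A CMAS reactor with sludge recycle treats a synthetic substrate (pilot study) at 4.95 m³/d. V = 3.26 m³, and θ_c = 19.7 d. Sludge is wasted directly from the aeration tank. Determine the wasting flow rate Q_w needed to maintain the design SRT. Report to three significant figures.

For wasting at MLVSS concentration, Q_w = V/θ_c = 3.260/19.7 = 0.1655 m³/d.

Q_w ≈ 0.165 m³/d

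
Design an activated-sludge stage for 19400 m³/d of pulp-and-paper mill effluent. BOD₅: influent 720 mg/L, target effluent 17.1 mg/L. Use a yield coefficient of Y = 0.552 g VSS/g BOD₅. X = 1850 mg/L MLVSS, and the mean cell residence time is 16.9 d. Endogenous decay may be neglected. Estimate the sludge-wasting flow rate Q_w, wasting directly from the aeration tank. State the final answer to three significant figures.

With k_d = 0 the design equation reduces to V = Y Q (S₀−S) θ_c / X = 0.552 × 19400 × (720 − 17.1) × 16.9 / 1850 = 68762 m³.
For wasting at MLVSS concentration, Q_w = V/θ_c = 68762/16.9 = 4069 m³/d.

Q_w ≈ 4070 m³/d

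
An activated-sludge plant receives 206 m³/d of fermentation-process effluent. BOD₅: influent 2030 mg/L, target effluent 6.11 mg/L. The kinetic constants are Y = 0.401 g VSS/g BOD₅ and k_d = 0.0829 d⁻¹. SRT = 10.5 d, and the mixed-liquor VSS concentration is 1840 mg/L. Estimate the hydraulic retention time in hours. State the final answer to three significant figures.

Rearranging the biomass balance for a CMAS with decay, V = Y·Q·ΔS·θ_c / [X·(1+k_d θ_c)] = 0.401 × 206 × (2030 − 6.11) × 10.5 / [1840 × (1 + 0.0829 × 10.5)] = 1.76×10^6 / 3442 = 510.1 m³.
τ = V/Q = 510.1/206 = 2.476 d, or 59.42 h.

τ ≈ 59.4 h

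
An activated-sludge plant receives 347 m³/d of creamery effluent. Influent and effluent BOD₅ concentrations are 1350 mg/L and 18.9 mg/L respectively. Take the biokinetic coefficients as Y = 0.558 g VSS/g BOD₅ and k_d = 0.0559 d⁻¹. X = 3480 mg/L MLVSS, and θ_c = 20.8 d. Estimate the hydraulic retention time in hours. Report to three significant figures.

τ ≈ 49.3 h

From the SRT design equation V = Y Q (S₀−S) θ_c / [X (1 + k_d θ_c)] = 0.558 × 347 × (1350 − 18.9) × 20.8 / [3480 × (1 + 0.0559 × 20.8)] = 5.36×10^6 / 7526 = 712.3 m³.
HRT = V/Q = 712.3 m³ / 347 m³·d⁻¹ = 2.053 d × 24 = 49.27 h.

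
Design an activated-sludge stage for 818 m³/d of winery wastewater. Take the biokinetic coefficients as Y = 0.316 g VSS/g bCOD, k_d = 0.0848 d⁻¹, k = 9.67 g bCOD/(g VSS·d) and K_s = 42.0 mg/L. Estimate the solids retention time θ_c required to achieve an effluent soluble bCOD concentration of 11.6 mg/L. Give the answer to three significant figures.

θ_c ≈ 1.73 d

Specific growth rate at S = 11.6 mg/L: μ = YkS/(K_s+S) = 0.316·9.67·11.6/(42.0+11.6) = 0.6613 d⁻¹.
1/θ_c = 0.6613 − 0.0848 = 0.5765 d⁻¹, so θ_c = 1.735 d.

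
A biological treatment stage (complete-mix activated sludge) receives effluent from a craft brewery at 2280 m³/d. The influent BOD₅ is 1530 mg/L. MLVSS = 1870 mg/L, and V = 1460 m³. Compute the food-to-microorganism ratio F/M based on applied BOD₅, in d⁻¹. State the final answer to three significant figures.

F/M ≈ 1.28 d⁻¹

Food-to-microorganism ratio F/M = Q S₀ / (V X) = 2280 × 1530 / (1460 × 1870) = 1.278 d⁻¹.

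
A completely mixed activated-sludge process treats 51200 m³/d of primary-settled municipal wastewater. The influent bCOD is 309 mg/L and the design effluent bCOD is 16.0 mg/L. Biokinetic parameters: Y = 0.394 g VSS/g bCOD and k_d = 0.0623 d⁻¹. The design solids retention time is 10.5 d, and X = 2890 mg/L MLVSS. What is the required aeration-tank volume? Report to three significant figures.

From the SRT design equation V = Y Q (S₀−S) θ_c / [X (1 + k_d θ_c)] = 0.394 × 51200 × (309 − 16.0) × 10.5 / [2890 × (1 + 0.0623 × 10.5)] = 6.21×10^7 / 4780 = 12982 m³.

V ≈ 13000 m³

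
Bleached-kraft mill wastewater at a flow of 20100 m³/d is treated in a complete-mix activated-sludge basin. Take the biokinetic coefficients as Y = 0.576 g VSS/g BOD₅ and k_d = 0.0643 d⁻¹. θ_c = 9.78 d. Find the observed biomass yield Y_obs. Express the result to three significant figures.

Correct the yield for decay: Y_obs = Y/(1 + k_d θ_c) = 0.576 / (1 + 0.0643 × 9.78) = 0.576 / 1.629 = 0.3536.

Y_obs ≈ 0.354 g VSS/g BOD₅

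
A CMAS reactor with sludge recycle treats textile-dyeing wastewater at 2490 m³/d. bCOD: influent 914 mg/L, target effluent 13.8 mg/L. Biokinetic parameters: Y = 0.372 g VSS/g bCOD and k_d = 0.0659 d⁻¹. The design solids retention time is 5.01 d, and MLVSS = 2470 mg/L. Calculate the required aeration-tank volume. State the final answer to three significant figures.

V ≈ 1270 m³

Steady-state biomass mass balance: V·X·(1 + k_d·θ_c) = Y·Q·(S₀ − S)·θ_c, so V = 0.372 × 2490 × (914 − 13.8) × 5.01 / [2470 × (1 + 0.0659 × 5.01)] = 4.18×10^6 / 3285 = 1272 m³.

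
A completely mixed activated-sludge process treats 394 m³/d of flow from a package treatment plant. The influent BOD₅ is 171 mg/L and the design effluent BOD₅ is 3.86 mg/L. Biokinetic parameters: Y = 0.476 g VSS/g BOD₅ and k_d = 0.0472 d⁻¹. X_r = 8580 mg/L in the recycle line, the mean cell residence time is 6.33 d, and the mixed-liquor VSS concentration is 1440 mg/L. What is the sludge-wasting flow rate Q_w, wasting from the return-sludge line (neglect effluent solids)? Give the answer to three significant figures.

From the SRT design equation V = Y Q (S₀−S) θ_c / [X (1 + k_d θ_c)] = 0.476 × 394 × (171 − 3.86) × 6.33 / [1440 × (1 + 0.0472 × 6.33)] = 1.98×10^5 / 1870 = 106.1 m³.
θ_c = V·X/(Q_w·X_r) when wasting from the recycle, so Q_w = V·X/(θ_c·X_r) = 106.1 × 1440 / (6.33 × 8580) = 2.813 m³/d.

Q_w ≈ 2.81 m³/d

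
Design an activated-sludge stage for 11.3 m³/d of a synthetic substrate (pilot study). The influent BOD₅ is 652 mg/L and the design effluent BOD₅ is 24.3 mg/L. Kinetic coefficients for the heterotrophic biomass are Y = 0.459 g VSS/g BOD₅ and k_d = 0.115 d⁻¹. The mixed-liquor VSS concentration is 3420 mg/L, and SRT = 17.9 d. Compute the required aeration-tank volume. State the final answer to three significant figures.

Rearranging the biomass balance for a CMAS with decay, V = Y·Q·ΔS·θ_c / [X·(1+k_d θ_c)] = 0.459 × 11.3 × (652 − 24.3) × 17.9 / [3420 × (1 + 0.115 × 17.9)] = 5.83×10^4 / 10460 = 5.571 m³.

V ≈ 5.57 m³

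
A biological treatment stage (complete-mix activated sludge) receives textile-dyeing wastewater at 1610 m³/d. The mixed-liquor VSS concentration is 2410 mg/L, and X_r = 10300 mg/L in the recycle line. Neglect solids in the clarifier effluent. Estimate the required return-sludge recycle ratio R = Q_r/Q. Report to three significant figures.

Solids balance on the clarifier gives (1+R)X = R·X_r, so R = X/(X_r − X) = 2410 / (10300 − 2410) = 0.3054.

R ≈ 0.305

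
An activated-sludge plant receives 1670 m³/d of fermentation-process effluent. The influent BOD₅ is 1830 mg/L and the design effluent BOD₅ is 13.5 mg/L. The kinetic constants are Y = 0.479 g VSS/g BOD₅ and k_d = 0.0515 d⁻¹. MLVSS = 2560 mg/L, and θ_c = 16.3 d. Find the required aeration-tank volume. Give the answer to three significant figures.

Steady-state biomass mass balance: V·X·(1 + k_d·θ_c) = Y·Q·(S₀ − S)·θ_c, so V = 0.479 × 1670 × (1830 − 13.5) × 16.3 / [2560 × (1 + 0.0515 × 16.3)] = 2.37×10^7 / 4709 = 5030 m³.

V ≈ 5030 m³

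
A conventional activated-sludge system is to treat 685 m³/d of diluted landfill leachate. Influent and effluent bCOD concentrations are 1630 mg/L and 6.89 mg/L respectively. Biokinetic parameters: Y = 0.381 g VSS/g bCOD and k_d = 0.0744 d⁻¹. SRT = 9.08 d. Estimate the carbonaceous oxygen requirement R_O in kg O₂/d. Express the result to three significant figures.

R_O ≈ 753 kg O₂/d

Correct the yield for decay: Y_obs = Y/(1 + k_d θ_c) = 0.381 / (1 + 0.0744 × 9.08) = 0.381 / 1.676 = 0.2274.
Q·(S₀ − S) = 685 × (1630 − 6.89) × 10⁻³ = 1112 kg/d removed.
Biomass synthesised: P_X = Y_obs × 1112 = 252.8 kg VSS/d.
R_O = Q·ΔS − 1.42 P_X = 1112 − 359.0 = 752.8 kg O₂/d.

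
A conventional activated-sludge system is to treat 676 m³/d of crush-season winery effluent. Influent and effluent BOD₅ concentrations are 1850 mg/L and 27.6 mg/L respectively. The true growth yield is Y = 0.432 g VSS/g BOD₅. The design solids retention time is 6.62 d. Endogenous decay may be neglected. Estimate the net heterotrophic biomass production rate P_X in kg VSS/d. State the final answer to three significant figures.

P_X ≈ 532 kg VSS/d

No decay correction is needed, so Y_obs = Y = 0.432.
Mass of BOD₅ removed per day: Q(S₀ − S) = 676 × 1822 g/m³ = 1232 kg/d.
P_X = Y_obs · Q(S₀ − S) = 0.4320 × 1232 = 532.2 kg VSS/d.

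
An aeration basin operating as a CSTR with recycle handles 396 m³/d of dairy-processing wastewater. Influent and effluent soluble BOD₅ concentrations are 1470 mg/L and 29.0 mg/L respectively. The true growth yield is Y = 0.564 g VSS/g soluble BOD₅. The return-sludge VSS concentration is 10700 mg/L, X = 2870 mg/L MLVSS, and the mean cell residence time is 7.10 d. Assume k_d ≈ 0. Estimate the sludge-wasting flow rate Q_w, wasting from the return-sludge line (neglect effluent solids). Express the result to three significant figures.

With k_d = 0 the design equation reduces to V = Y Q (S₀−S) θ_c / X = 0.564 × 396 × (1470 − 29.0) × 7.10 / 2870 = 796.2 m³.
θ_c = V·X/(Q_w·X_r) when wasting from the recycle, so Q_w = V·X/(θ_c·X_r) = 796.2 × 2870 / (7.10 × 10700) = 30.08 m³/d.

Q_w ≈ 30.1 m³/d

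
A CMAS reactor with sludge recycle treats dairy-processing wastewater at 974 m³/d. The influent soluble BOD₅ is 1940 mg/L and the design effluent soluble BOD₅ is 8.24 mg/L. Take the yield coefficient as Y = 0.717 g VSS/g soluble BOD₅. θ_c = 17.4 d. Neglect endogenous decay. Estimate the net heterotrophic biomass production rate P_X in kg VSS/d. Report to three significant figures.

P_X ≈ 1350 kg VSS/d

With endogenous decay neglected, the observed yield equals the true yield: Y_obs = Y = 0.717 g VSS/g soluble BOD₅.
Q·(S₀ − S) = 974 × (1940 − 8.24) × 10⁻³ = 1882 kg/d removed.
So the net sludge growth is P_X = 0.7170 × 1882 = 1349 kg VSS/d.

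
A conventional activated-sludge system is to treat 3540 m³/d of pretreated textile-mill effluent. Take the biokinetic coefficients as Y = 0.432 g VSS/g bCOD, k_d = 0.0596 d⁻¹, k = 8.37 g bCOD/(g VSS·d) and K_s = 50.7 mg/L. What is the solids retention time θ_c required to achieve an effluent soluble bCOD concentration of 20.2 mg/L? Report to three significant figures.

Specific growth rate at S = 20.2 mg/L: μ = YkS/(K_s+S) = 0.432·8.37·20.2/(50.7+20.2) = 1.030 d⁻¹.
θ_c = 1/(μ − k_d) = 1/(1.030 − 0.0596) = 1/0.9706 = 1.030 d.

θ_c ≈ 1.03 d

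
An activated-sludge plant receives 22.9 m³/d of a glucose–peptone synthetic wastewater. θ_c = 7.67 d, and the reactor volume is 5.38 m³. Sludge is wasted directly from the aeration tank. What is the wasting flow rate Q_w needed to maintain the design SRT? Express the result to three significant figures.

Q_w ≈ 0.701 m³/d

With mixed-liquor wasting, θ_c = V/Q_w, so Q_w = V/θ_c = 5.380/7.67 = 0.7014 m³/d.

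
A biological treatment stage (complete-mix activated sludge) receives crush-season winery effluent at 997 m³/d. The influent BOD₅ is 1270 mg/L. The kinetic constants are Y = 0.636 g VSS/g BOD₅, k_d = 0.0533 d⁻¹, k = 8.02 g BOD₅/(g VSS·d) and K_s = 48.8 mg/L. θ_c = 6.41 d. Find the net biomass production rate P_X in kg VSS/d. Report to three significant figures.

P_X ≈ 599 kg VSS/d

From the Monod/SRT balance for a CMAS, S = K_s·(1+k_d θ_c)/[θ_c·(Y k − k_d) − 1] = 48.8 × (1 + 0.0533 × 6.41) / [6.41 × (0.636 × 8.02 − 0.0533) − 1] = 65.47 / 31.35 = 2.088 mg/L.
Observed yield with endogenous decay: Y_obs = Y / (1 + k_d·θ_c) = 0.636 / (1 + 0.0533 × 6.41) = 0.636 / 1.342 = 0.4740 g VSS/g BOD₅.
Q·(S₀ − S) = 997 × (1270 − 2.09) × 10⁻³ = 1264 kg/d removed.
Net biomass production P_X = Y_obs × Q·(S₀ − S) = 0.4740 × 1264 = 599.2 kg VSS/d.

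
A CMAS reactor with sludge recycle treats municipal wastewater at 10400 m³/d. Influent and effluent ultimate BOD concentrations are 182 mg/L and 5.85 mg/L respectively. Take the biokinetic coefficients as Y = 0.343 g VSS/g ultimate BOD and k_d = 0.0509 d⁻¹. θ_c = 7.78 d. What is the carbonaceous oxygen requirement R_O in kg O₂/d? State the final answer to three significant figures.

R_O ≈ 1190 kg O₂/d

The observed yield is Y_obs = Y/(1 + k_d·θ_c) = 0.343 / (1 + 0.0509 × 7.78) = 0.343 / 1.396 = 0.2457 g VSS per g ultimate BOD removed.
ΔS = 182 − 5.85 = 176.2 mg/L, so the substrate removal rate is 10400 × 176.2/1000 = 1832 kg ultimate BOD/d.
Net sludge production P_X = 0.2457 × 1832 = 450.1 kg VSS/d.
R_O = Q·(S₀ − S) − 1.42·P_X = 1832 − 1.42 × 450.1 = 1193 kg O₂/d.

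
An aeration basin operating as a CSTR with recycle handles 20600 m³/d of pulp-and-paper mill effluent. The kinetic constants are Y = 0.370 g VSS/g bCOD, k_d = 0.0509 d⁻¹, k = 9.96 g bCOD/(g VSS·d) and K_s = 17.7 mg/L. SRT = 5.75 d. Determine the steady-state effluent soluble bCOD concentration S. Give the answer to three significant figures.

S ≈ 1.15 mg/L

For a completely mixed reactor with recycle the Lawrence–McCarty relation gives S = K_s·(1 + k_d·θ_c) / [θ_c·(Y·k − k_d) − 1] = 17.7 × (1 + 0.0509 × 5.75) / [5.75 × (0.370 × 9.96 − 0.0509) − 1] = 22.88 / 19.90 = 1.150 mg/L.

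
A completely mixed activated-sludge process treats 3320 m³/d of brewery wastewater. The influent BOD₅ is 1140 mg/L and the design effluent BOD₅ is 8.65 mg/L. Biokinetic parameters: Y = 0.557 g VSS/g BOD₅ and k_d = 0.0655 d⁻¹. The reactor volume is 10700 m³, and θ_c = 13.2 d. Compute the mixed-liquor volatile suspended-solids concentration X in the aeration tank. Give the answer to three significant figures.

X ≈ 1380 mg/L

From V·X·(1 + k_d·θ_c) = Y·Q·(S₀ − S)·θ_c: X = 0.557 × 3320 × (1140 − 8.65) × 13.2 / [10700 × (1 + 0.0655 × 13.2)] = 1384 mg/L.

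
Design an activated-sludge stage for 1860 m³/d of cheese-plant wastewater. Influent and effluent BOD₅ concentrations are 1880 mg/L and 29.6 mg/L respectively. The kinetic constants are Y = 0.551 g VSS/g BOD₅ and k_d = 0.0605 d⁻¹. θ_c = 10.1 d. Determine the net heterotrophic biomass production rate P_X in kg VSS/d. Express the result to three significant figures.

The observed yield is Y_obs = Y/(1 + k_d·θ_c) = 0.551 / (1 + 0.0605 × 10.1) = 0.551 / 1.611 = 0.3420 g VSS per g BOD₅ removed.
Q·(S₀ − S) = 1860 × (1880 − 29.6) × 10⁻³ = 3442 kg/d removed.
So the net sludge growth is P_X = 0.3420 × 3442 = 1177 kg VSS/d.

P_X ≈ 1180 kg VSS/d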